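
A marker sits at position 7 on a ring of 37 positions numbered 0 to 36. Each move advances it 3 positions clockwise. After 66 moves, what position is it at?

20

66·3 = 198.
198 − 5·37 = 13, so 198 ≡ 13 (mod 37).
(7 + 13) mod 37 = 20.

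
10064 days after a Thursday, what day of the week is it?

10064 − 1437·7 = 5, so 10064 ≡ 5 (mod 7).
Thursday + 5 days → Tuesday.

Tuesday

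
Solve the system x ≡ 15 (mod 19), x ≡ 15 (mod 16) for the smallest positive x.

15

x ≡ 15 (mod 16) gives x ∈ {15}.
The first of these with x mod 19 = 15 is 15.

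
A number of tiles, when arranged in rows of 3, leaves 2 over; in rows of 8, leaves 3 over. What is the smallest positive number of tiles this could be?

11

x ≡ 2 (mod 3) gives x ∈ {2, 5, 8, 11}.
The first of these with x mod 8 = 3 is 11.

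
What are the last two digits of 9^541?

Successive squares of 9 mod 100: 9^1≡9, 9^2≡81, 9^4≡61, 9^8≡21, 9^16≡41, 9^32≡81, 9^64≡61, 9^128≡21, 9^256≡41, 9^512≡81.
541 = 1 + 4 + 8 + 16 + 512, so 9^541 ≡ 9·61·21·41·81 ≡ 9 (mod 100).

09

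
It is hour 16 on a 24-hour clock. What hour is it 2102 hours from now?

2102 = 87·24 + 14, so 2102 mod 24 = 14.
(16 + 14) mod 24 = 6.

6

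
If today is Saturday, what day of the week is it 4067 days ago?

4067 mod 7 = 0 (since 581·7 = 4067).
Saturday − 0 days → Saturday.

Saturday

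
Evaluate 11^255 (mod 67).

By repeated squaring mod 67: 11^1≡11, 11^2≡54, 11^4≡35, 11^8≡19, 11^16≡26, 11^32≡6, 11^64≡36, 11^128≡23.
255 = 1 + 2 + 4 + 8 + 16 + 32 + 64 + 128, so 11^255 ≡ 11·54·35·19·26·6·36·23 ≡ 42 (mod 67).

42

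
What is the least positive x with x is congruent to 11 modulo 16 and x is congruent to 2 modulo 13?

171

x ≡ 2 (mod 13) gives x ∈ {2, 15, 28, 41, 54, 67, 80, 93, …}.
The first of these with x mod 16 = 11 is 171.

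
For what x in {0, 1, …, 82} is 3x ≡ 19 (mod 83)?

34

The inverse of 3 mod 83 is 28 (since 3·28 = 84 ≡ 1).
Multiplying both sides by 28: x ≡ 28·19 = 532 ≡ 34 (mod 83).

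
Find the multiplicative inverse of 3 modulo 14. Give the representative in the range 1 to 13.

14 = 4·3 + 2
3 = 1·2 + 1
2 = 2·1 + 0
Back-substituting gives 3·5 ≡ 1 (mod 14).

5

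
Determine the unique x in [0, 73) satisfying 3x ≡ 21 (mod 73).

7

The inverse of 3 mod 73 is 49 (since 3·49 = 147 ≡ 1).
So x ≡ 49·21 = 1029 ≡ 7 (mod 73).
Check: 3·7 = 21 = 0·73 + 21.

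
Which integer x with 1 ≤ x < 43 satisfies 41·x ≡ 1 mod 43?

41·21 = 861 = 20·43 + 1, so 41⁻¹ ≡ 21 (mod 43).

21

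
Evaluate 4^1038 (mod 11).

Successive squares of 4 mod 11: 4^1≡4, 4^2≡5, 4^4≡3, 4^8≡9, 4^16≡4, 4^32≡5, 4^64≡3, 4^128≡9, 4^256≡4, 4^512≡5, 4^1024≡3.
1038 = 2 + 4 + 8 + 1024, so 4^1038 ≡ 5·3·9·3 ≡ 9 (mod 11).

9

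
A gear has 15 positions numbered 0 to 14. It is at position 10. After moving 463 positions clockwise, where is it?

463 − 30·15 = 13, so 463 ≡ 13 (mod 15).
(10 + 13) mod 15 = 8.

8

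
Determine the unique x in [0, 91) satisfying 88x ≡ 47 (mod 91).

45

88⁻¹ ≡ 30 (mod 91) because 88·30 = 2640 = 29·91 + 1.
Multiplying both sides by 30: x ≡ 30·47 = 1410 ≡ 45 (mod 91).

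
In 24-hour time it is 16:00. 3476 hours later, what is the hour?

12

3476 − 144·24 = 20, so 3476 ≡ 20 (mod 24).
(16 + 20) mod 24 = 12.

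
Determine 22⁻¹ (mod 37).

37 = 1·22 + 15
22 = 1·15 + 7
15 = 2·7 + 1
7 = 7·1 + 0
Back-substituting gives 22·32 ≡ 1 (mod 37).

32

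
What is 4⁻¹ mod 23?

4·6 = 24 = 1·23 + 1, so 4⁻¹ ≡ 6 (mod 23).

6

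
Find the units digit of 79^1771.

9

Powers of 9 mod 10 repeat with period 2: 9, 1.
1771 leaves remainder 1 on division by 2, so 79^1771 ends in 9.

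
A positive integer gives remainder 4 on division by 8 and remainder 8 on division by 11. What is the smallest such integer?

Since 11·3 ≡ 1 (mod 8), take x = 8 + 11·((4−8)·3 mod 8) = 8 + 11·4 = 52.
Check: 52 mod 8 = 4, 52 mod 11 = 8.

52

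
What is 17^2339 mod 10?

Powers of 7 mod 10 repeat with period 4: 7, 9, 3, 1.
2339 mod 4 = 3, so the last digit matches 7^3 = 3.

3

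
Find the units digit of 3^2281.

Powers of 3 mod 10 repeat with period 4: 3, 9, 7, 1.
2281 leaves remainder 1 on division by 4, so 3^2281 ends in 3.

3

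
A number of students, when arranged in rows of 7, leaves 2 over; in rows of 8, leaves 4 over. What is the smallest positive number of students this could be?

x ≡ 2 (mod 7) gives x ∈ {2, 9, 16, 23, 30, 37, 44}.
The first of these with x mod 8 = 4 is 44.

44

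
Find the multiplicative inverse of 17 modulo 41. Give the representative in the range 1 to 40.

41 = 2·17 + 7
17 = 2·7 + 3
7 = 2·3 + 1
3 = 3·1 + 0
Back-substituting gives 17·29 ≡ 1 (mod 41).

29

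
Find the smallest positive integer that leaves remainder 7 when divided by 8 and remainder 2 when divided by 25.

x ≡ 7 (mod 8) gives x ∈ {7, 15, 23, 31, 39, 47, 55, 63, …}.
The first of these with x mod 25 = 2 is 127.

127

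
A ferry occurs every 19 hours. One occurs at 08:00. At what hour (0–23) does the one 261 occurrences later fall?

261·19 = 4959.
4959 mod 24 = 15 (since 206·24 = 4944).
(8 + 15) mod 24 = 23.

23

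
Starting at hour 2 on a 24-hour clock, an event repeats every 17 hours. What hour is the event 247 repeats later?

1

247·17 = 4199.
Dividing 4199 by 24 gives quotient 174 and remainder 23.
(2 + 23) mod 24 = 1.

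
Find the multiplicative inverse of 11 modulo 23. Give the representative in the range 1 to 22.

21

11·21 = 231 = 10·23 + 1, so 11⁻¹ ≡ 21 (mod 23).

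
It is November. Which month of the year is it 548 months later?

Dividing 548 by 12 gives quotient 45 and remainder 8.
November + 8 months → July.

July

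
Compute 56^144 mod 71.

2

Square-and-reduce mod 71: 56^1≡56, 56^2≡12, 56^4≡2, 56^8≡4, 56^16≡16, 56^32≡43, 56^64≡3, 56^128≡9.
144 = 16 + 128, so 56^144 ≡ 16·9 ≡ 2 (mod 71).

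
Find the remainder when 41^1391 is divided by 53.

By repeated squaring mod 53: 41^1≡41, 41^2≡38, 41^4≡13, 41^8≡10, 41^16≡47, 41^32≡36, 41^64≡24, 41^128≡46, 41^256≡49, 41^512≡16, 41^1024≡44.
1391 = 1 + 2 + 4 + 8 + 32 + 64 + 256 + 1024, so 41^1391 ≡ 41·38·13·10·36·24·49·44 ≡ 23 (mod 53).

23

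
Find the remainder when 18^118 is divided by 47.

4

Square-and-reduce mod 47: 18^1≡18, 18^2≡42, 18^4≡25, 18^8≡14, 18^16≡8, 18^32≡17, 18^64≡7.
118 = 2 + 4 + 16 + 32 + 64, so 18^118 ≡ 42·25·8·17·7 ≡ 4 (mod 47).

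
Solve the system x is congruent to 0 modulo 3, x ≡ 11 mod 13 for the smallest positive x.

24

Since 13·1 ≡ 1 (mod 3), take x = 11 + 13·((0−11)·1 mod 3) = 11 + 13·1 = 24.
Check: 24 mod 3 = 0, 24 mod 13 = 11.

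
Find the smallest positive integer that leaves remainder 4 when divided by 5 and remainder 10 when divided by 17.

x ≡ 4 (mod 5) gives x ∈ {4, 9, 14, 19, 24, 29, 34, 39, …}.
The first of these with x mod 17 = 10 is 44.

44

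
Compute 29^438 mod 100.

61

By repeated squaring mod 100: 29^1≡29, 29^2≡41, 29^4≡81, 29^8≡61, 29^16≡21, 29^32≡41, 29^64≡81, 29^128≡61, 29^256≡21.
Since 438 = 2 + 4 + 16 + 32 + 128 + 256 in binary, 29^438 ≡ 41·81·21·41·61·21 ≡ 61 (mod 100).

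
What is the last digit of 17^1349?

Last digits of 7^n: 7, 9, 3, 1 (period 4).
1349 leaves remainder 1 on division by 4, so 17^1349 ends in 7.

7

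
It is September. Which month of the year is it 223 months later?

April

Dividing 223 by 12 gives quotient 18 and remainder 7.
September + 7 months → April.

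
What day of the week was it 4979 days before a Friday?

Dividing 4979 by 7 gives quotient 711 and remainder 2.
Friday − 2 days → Wednesday.

Wednesday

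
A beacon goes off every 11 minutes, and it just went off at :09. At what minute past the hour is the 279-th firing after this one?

279·11 = 3069.
3069 mod 60 = 9 (since 51·60 = 3060).
(9 + 9) mod 60 = 18.

18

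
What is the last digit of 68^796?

6

The units digit of 68^n cycles with period 4: 8, 4, 2, 6, …
796 leaves remainder 0 on division by 4, so 68^796 ends in 6.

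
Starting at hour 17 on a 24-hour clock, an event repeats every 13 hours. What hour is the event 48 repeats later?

17

48·13 = 624.
Dividing 624 by 24 gives quotient 26 and remainder 0.
(17 + 0) mod 24 = 17.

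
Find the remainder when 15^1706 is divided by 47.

6

Square-and-reduce mod 47: 15^1≡15, 15^2≡37, 15^4≡6, 15^8≡36, 15^16≡27, 15^32≡24, 15^64≡12, 15^128≡3, 15^256≡9, 15^512≡34, 15^1024≡28.
1706 = 2 + 8 + 32 + 128 + 512 + 1024, so 15^1706 ≡ 37·36·24·3·34·28 ≡ 6 (mod 47).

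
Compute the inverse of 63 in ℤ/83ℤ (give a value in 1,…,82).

63·29 = 1827 = 22·83 + 1, so 63⁻¹ ≡ 29 (mod 83).

29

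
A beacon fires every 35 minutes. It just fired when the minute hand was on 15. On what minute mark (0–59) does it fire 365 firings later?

10

365·35 = 12775.
12775 = 212·60 + 55, so 12775 mod 60 = 55.
(15 + 55) mod 60 = 10.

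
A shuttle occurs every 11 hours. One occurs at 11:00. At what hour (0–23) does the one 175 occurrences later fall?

16

175·11 = 1925.
Dividing 1925 by 24 gives quotient 80 and remainder 5.
(11 + 5) mod 24 = 16.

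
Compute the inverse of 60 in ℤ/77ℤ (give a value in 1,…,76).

60·9 = 540 = 7·77 + 1, so 60⁻¹ ≡ 9 (mod 77).

9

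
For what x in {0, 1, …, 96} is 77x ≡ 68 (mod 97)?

16

The inverse of 77 mod 97 is 63 (since 77·63 = 4851 ≡ 1).
So x ≡ 63·68 = 4284 ≡ 16 (mod 97).
Check: 77·16 = 1232 = 12·97 + 68.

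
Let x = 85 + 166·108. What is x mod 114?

1

166·108 = 17928.
17928 mod 114 = 30 (since 157·114 = 17898).
(85 + 30) mod 114 = 1.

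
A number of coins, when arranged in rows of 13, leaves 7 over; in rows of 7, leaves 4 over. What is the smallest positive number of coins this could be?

x ≡ 4 (mod 7) gives x ∈ {4, 11, 18, 25, 32, 39, 46}.
The first of these with x mod 13 = 7 is 46.

46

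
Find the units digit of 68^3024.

The units digit of 68^n cycles with period 4: 8, 4, 2, 6, …
3024 mod 4 = 0, so the last digit matches 8^4 = 6.

6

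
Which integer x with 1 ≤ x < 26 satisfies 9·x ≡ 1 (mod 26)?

9·3 = 27 = 1·26 + 1, so 9⁻¹ ≡ 3 (mod 26).

3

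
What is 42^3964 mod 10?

6

The units digit of 42^n cycles with period 4: 2, 4, 8, 6, …
3964 mod 4 = 0, so the last digit matches 2^4 = 6.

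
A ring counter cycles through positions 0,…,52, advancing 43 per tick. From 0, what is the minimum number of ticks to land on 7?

47

43⁻¹ ≡ 37 (mod 53) because 43·37 = 1591 = 30·53 + 1.
Multiplying both sides by 37: x ≡ 37·7 = 259 ≡ 47 (mod 53).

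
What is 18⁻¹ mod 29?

29 = 1·18 + 11
18 = 1·11 + 7
11 = 1·7 + 4
7 = 1·4 + 3
4 = 1·3 + 1
3 = 3·1 + 0
Back-substituting gives 18·21 ≡ 1 (mod 29).

21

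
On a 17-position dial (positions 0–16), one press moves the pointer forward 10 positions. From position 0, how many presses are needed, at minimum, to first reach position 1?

12

10·12 = 120 = 7·17 + 1, so 10⁻¹ ≡ 12 (mod 17).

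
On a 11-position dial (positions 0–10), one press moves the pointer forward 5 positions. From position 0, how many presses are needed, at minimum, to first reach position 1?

9

11 = 2·5 + 1
5 = 5·1 + 0
Back-substituting gives 5·9 ≡ 1 (mod 11).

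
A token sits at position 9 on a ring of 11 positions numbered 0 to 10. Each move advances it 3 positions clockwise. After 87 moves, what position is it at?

6

87·3 = 261.
261 = 23·11 + 8, so 261 mod 11 = 8.
(9 + 8) mod 11 = 6.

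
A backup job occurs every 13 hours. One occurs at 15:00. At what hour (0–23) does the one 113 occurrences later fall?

113·13 = 1469.
1469 mod 24 = 5 (since 61·24 = 1464).
(15 + 5) mod 24 = 20.

20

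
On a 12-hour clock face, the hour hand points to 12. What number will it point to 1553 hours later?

1553 − 129·12 = 5, so 1553 ≡ 5 (mod 12).
12 + 5 → 5 on a 12-hour dial.

5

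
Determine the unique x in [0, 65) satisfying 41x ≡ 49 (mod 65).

41⁻¹ ≡ 46 (mod 65) because 41·46 = 1886 = 29·65 + 1.
Multiplying both sides by 46: x ≡ 46·49 = 2254 ≡ 44 (mod 65).

44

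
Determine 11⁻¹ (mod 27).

11·5 = 55 = 2·27 + 1, so 11⁻¹ ≡ 5 (mod 27).

5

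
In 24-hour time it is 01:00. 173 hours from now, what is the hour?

6

173 = 7·24 + 5, so 173 mod 24 = 5.
(1 + 5) mod 24 = 6.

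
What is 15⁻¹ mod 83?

72

15·72 = 1080 = 13·83 + 1, so 15⁻¹ ≡ 72 (mod 83).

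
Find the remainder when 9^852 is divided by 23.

Square-and-reduce mod 23: 9^1≡9, 9^2≡12, 9^4≡6, 9^8≡13, 9^16≡8, 9^32≡18, 9^64≡2, 9^128≡4, 9^256≡16, 9^512≡3.
852 = 4 + 16 + 64 + 256 + 512, so 9^852 ≡ 6·8·2·16·3 ≡ 8 (mod 23).

8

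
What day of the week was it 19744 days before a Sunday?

Wednesday

Dividing 19744 by 7 gives quotient 2820 and remainder 4.
Sunday − 4 days → Wednesday.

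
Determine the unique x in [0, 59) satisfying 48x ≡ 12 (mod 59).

48⁻¹ ≡ 16 (mod 59) because 48·16 = 768 = 13·59 + 1.
Multiplying both sides by 16: x ≡ 16·12 = 192 ≡ 15 (mod 59).
Check: 48·15 = 720 = 12·59 + 12.

15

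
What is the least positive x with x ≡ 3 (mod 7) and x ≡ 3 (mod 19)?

Since 19·3 ≡ 1 (mod 7), take x = 3 + 19·((3−3)·3 mod 7) = 3 + 19·0 = 3.
Check: 3 mod 7 = 3, 3 mod 19 = 3.

3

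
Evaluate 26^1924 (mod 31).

Successive squares of 26 mod 31: 26^1≡26, 26^2≡25, 26^4≡5, 26^8≡25, 26^16≡5, 26^32≡25, 26^64≡5, 26^128≡25, 26^256≡5, 26^512≡25, 26^1024≡5.
1924 = 4 + 128 + 256 + 512 + 1024, so 26^1924 ≡ 5·25·5·25·5 ≡ 5 (mod 31).

5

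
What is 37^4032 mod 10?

1

Powers of 7 mod 10 repeat with period 4: 7, 9, 3, 1.
4032 mod 4 = 0, so the last digit matches 7^4 = 1.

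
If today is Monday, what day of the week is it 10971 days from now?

10971 − 1567·7 = 2, so 10971 ≡ 2 (mod 7).
Monday + 2 days → Wednesday.

Wednesday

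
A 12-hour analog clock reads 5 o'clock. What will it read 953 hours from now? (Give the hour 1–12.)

10

Dividing 953 by 12 gives quotient 79 and remainder 5.
5 + 5 → 10 on a 12-hour dial.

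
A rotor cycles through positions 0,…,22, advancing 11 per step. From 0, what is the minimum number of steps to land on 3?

17

The inverse of 11 mod 23 is 21 (since 11·21 = 231 ≡ 1).
So x ≡ 21·3 = 63 ≡ 17 (mod 23).
Check: 11·17 = 187 = 8·23 + 3.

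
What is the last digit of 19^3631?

The units digit of 19^n cycles with period 2: 9, 1, …
3631 mod 2 = 1, so the last digit matches 9^1 = 9.

9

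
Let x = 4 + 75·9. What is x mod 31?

75·9 = 675.
Dividing 675 by 31 gives quotient 21 and remainder 24.
(4 + 24) mod 31 = 28.

28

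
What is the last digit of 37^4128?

Powers of 7 mod 10 repeat with period 4: 7, 9, 3, 1.
4128 leaves remainder 0 on division by 4, so 37^4128 ends in 1.

1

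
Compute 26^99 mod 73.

10

By repeated squaring mod 73: 26^1≡26, 26^2≡19, 26^4≡69, 26^8≡16, 26^16≡37, 26^32≡55, 26^64≡32.
99 = 1 + 2 + 32 + 64, so 26^99 ≡ 26·19·55·32 ≡ 10 (mod 73).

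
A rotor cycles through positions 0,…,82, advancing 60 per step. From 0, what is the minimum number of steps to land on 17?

The inverse of 60 mod 83 is 18 (since 60·18 = 1080 ≡ 1).
So x ≡ 18·17 = 306 ≡ 57 (mod 83).

57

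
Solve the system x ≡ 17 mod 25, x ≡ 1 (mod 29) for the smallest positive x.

117

x ≡ 17 (mod 25) gives x ∈ {17, 42, 67, 92, 117}.
The first of these with x mod 29 = 1 is 117.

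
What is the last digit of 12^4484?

6

Powers of 2 mod 10 repeat with period 4: 2, 4, 8, 6.
4484 leaves remainder 0 on division by 4, so 12^4484 ends in 6.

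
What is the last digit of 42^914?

Powers of 2 mod 10 repeat with period 4: 2, 4, 8, 6.
914 mod 4 = 2, so the last digit matches 2^2 = 4.

4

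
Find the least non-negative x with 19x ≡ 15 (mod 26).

9

The inverse of 19 mod 26 is 11 (since 19·11 = 209 ≡ 1).
Multiplying both sides by 11: x ≡ 11·15 = 165 ≡ 9 (mod 26).
Check: 19·9 = 171 = 6·26 + 15.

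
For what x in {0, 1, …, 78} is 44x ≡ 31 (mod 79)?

42

The inverse of 44 mod 79 is 9 (since 44·9 = 396 ≡ 1).
Multiplying both sides by 9: x ≡ 9·31 = 279 ≡ 42 (mod 79).
Check: 44·42 = 1848 = 23·79 + 31.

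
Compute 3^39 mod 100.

Square-and-reduce mod 100: 3^1≡3, 3^2≡9, 3^4≡81, 3^8≡61, 3^16≡21, 3^32≡41.
39 = 1 + 2 + 4 + 32, so 3^39 ≡ 3·9·81·41 ≡ 67 (mod 100).

67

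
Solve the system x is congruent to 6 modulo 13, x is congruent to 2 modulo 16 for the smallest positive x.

162

x ≡ 6 (mod 13) gives x ∈ {6, 19, 32, 45, 58, 71, 84, 97, …}.
The first of these with x mod 16 = 2 is 162.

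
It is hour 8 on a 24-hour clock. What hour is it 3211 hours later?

3

3211 = 133·24 + 19, so 3211 mod 24 = 19.
(8 + 19) mod 24 = 3.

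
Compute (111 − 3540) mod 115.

3540 = 30·115 + 90, so 3540 mod 115 = 90.
(111 − 90) mod 115 = 21.

21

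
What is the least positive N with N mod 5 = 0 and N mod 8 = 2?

Since 8·2 ≡ 1 (mod 5), take x = 2 + 8·((0−2)·2 mod 5) = 2 + 8·1 = 10.
Check: 10 mod 5 = 0, 10 mod 8 = 2.

10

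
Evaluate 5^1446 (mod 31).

Successive squares of 5 mod 31: 5^1≡5, 5^2≡25, 5^4≡5, 5^8≡25, 5^16≡5, 5^32≡25, 5^64≡5, 5^128≡25, 5^256≡5, 5^512≡25, 5^1024≡5.
Since 1446 = 2 + 4 + 32 + 128 + 256 + 1024 in binary, 5^1446 ≡ 25·5·25·25·5·5 ≡ 1 (mod 31).

1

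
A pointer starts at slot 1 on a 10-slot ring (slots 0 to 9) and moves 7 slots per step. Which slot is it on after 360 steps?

360·7 = 2520.
2520 mod 10 = 0 (since 252·10 = 2520).
(1 + 0) mod 10 = 1.

1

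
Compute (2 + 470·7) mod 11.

470·7 = 3290.
3290 − 299·11 = 1, so 3290 ≡ 1 (mod 11).
(2 + 1) mod 11 = 3.

3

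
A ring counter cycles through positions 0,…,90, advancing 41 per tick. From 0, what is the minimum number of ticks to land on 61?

37

41⁻¹ ≡ 20 (mod 91) because 41·20 = 820 = 9·91 + 1.
Multiplying both sides by 20: x ≡ 20·61 = 1220 ≡ 37 (mod 91).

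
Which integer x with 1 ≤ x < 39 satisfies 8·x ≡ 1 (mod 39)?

39 = 4·8 + 7
8 = 1·7 + 1
7 = 7·1 + 0
Back-substituting gives 8·5 ≡ 1 (mod 39).

5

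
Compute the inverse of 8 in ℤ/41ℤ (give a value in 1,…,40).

36

41 = 5·8 + 1
8 = 8·1 + 0
Back-substituting gives 8·36 ≡ 1 (mod 41).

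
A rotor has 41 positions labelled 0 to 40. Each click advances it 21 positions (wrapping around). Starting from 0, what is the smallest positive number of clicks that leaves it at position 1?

41 = 1·21 + 20
21 = 1·20 + 1
20 = 20·1 + 0
Back-substituting gives 21·2 ≡ 1 (mod 41).

2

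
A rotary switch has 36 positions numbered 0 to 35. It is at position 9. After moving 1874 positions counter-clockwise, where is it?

1874 = 52·36 + 2, so 1874 mod 36 = 2.
(9 − 2) mod 36 = 7.

7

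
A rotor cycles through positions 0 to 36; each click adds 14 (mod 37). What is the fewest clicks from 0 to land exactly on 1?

14·8 = 112 = 3·37 + 1, so 14⁻¹ ≡ 8 (mod 37).

8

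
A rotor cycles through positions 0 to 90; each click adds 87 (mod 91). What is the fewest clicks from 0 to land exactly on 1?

68

87·68 = 5916 = 65·91 + 1, so 87⁻¹ ≡ 68 (mod 91).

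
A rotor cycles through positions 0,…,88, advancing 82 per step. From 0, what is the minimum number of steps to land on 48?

44

The inverse of 82 mod 89 is 38 (since 82·38 = 3116 ≡ 1).
So x ≡ 38·48 = 1824 ≡ 44 (mod 89).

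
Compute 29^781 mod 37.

29

Successive squares of 29 mod 37: 29^1≡29, 29^2≡27, 29^4≡26, 29^8≡10, 29^16≡26, 29^32≡10, 29^64≡26, 29^128≡10, 29^256≡26, 29^512≡10.
781 = 1 + 4 + 8 + 256 + 512, so 29^781 ≡ 29·26·10·26·10 ≡ 29 (mod 37).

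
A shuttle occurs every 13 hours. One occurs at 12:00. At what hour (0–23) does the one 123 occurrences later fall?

123·13 = 1599.
1599 = 66·24 + 15, so 1599 mod 24 = 15.
(12 + 15) mod 24 = 3.

3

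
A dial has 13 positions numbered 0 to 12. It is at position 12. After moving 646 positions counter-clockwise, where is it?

Dividing 646 by 13 gives quotient 49 and remainder 9.
(12 − 9) mod 13 = 3.

3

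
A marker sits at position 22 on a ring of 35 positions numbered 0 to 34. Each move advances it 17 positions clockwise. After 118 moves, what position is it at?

118·17 = 2006.
2006 mod 35 = 11 (since 57·35 = 1995).
(22 + 11) mod 35 = 33.

33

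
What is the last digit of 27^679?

3

Powers of 7 mod 10 repeat with period 4: 7, 9, 3, 1.
679 leaves remainder 3 on division by 4, so 27^679 ends in 3.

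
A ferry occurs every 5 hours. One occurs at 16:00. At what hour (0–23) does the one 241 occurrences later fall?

241·5 = 1205.
1205 mod 24 = 5 (since 50·24 = 1200).
(16 + 5) mod 24 = 21.

21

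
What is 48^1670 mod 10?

The units digit of 48^n cycles with period 4: 8, 4, 2, 6, …
1670 leaves remainder 2 on division by 4, so 48^1670 ends in 4.

4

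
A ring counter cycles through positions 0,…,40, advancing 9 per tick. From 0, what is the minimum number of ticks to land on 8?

10

The inverse of 9 mod 41 is 32 (since 9·32 = 288 ≡ 1).
Multiplying both sides by 32: x ≡ 32·8 = 256 ≡ 10 (mod 41).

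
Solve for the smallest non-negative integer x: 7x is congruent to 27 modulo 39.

7⁻¹ ≡ 28 (mod 39) because 7·28 = 196 = 5·39 + 1.
Multiplying both sides by 28: x ≡ 28·27 = 756 ≡ 15 (mod 39).
Check: 7·15 = 105 = 2·39 + 27.

15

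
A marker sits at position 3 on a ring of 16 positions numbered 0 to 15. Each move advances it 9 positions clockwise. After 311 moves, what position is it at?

311·9 = 2799.
Dividing 2799 by 16 gives quotient 174 and remainder 15.
(3 + 15) mod 16 = 2.

2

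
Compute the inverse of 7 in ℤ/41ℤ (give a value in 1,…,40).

41 = 5·7 + 6
7 = 1·6 + 1
6 = 6·1 + 0
Back-substituting gives 7·6 ≡ 1 (mod 41).

6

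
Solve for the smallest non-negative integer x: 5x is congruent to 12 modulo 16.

5⁻¹ ≡ 13 (mod 16) because 5·13 = 65 = 4·16 + 1.
So x ≡ 13·12 = 156 ≡ 12 (mod 16).

12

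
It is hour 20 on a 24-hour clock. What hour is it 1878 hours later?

1878 − 78·24 = 6, so 1878 ≡ 6 (mod 24).
(20 + 6) mod 24 = 2.

2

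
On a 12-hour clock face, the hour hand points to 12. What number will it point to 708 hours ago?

12

708 mod 12 = 0 (since 59·12 = 708).
12 − 0 → 12 on a 12-hour dial.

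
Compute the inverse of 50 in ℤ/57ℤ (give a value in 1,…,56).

50·8 = 400 = 7·57 + 1, so 50⁻¹ ≡ 8 (mod 57).

8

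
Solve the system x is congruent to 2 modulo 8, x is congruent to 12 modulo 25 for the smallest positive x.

162

Since 25·1 ≡ 1 (mod 8), take x = 12 + 25·((2−12)·1 mod 8) = 12 + 25·6 = 162.
Check: 162 mod 8 = 2, 162 mod 25 = 12.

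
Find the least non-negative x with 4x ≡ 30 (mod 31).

4⁻¹ ≡ 8 (mod 31) because 4·8 = 32 = 1·31 + 1.
So x ≡ 8·30 = 240 ≡ 23 (mod 31).

23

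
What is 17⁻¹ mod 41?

41 = 2·17 + 7
17 = 2·7 + 3
7 = 2·3 + 1
3 = 3·1 + 0
Back-substituting gives 17·29 ≡ 1 (mod 41).

29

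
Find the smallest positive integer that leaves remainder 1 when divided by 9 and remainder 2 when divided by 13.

Since 13·7 ≡ 1 (mod 9), take x = 2 + 13·((1−2)·7 mod 9) = 2 + 13·2 = 28.
Check: 28 mod 9 = 1, 28 mod 13 = 2.

28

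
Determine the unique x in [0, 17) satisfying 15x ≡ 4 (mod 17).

15

15⁻¹ ≡ 8 (mod 17) because 15·8 = 120 = 7·17 + 1.
So x ≡ 8·4 = 32 ≡ 15 (mod 17).
Check: 15·15 = 225 = 13·17 + 4.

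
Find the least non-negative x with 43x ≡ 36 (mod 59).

42

43⁻¹ ≡ 11 (mod 59) because 43·11 = 473 = 8·59 + 1.
So x ≡ 11·36 = 396 ≡ 42 (mod 59).
Check: 43·42 = 1806 = 30·59 + 36.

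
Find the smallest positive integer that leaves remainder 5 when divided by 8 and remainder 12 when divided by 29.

157

Since 29·5 ≡ 1 (mod 8), take x = 12 + 29·((5−12)·5 mod 8) = 12 + 29·5 = 157.
Check: 157 mod 8 = 5, 157 mod 29 = 12.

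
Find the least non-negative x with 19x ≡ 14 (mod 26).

24

19⁻¹ ≡ 11 (mod 26) because 19·11 = 209 = 8·26 + 1.
So x ≡ 11·14 = 154 ≡ 24 (mod 26).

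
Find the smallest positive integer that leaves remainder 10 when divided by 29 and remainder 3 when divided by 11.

300

x ≡ 3 (mod 11) gives x ∈ {3, 14, 25, 36, 47, 58, 69, 80, …}.
The first of these with x mod 29 = 10 is 300.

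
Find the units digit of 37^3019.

3

Last digits of 7^n: 7, 9, 3, 1 (period 4).
3019 mod 4 = 3, so the last digit matches 7^3 = 3.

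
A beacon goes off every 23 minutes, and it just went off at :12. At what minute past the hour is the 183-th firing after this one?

183·23 = 4209.
4209 − 70·60 = 9, so 4209 ≡ 9 (mod 60).
(12 + 9) mod 60 = 21.

21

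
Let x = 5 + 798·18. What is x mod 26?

17

798·18 = 14364.
14364 − 552·26 = 12, so 14364 ≡ 12 (mod 26).
(5 + 12) mod 26 = 17.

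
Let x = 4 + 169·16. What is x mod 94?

76

169·16 = 2704.
2704 mod 94 = 72 (since 28·94 = 2632).
(4 + 72) mod 94 = 76.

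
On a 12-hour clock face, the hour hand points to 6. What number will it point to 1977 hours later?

3

1977 mod 12 = 9 (since 164·12 = 1968).
6 + 9 → 3 on a 12-hour dial.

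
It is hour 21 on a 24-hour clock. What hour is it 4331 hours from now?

8

4331 = 180·24 + 11, so 4331 mod 24 = 11.
(21 + 11) mod 24 = 8.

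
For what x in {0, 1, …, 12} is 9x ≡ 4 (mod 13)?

The inverse of 9 mod 13 is 3 (since 9·3 = 27 ≡ 1).
Multiplying both sides by 3: x ≡ 3·4 = 12 ≡ 12 (mod 13).

12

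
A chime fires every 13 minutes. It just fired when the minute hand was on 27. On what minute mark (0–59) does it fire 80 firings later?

47

80·13 = 1040.
1040 = 17·60 + 20, so 1040 mod 60 = 20.
(27 + 20) mod 60 = 47.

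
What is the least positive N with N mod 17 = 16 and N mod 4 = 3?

67

x ≡ 3 (mod 4) gives x ∈ {3, 7, 11, 15, 19, 23, 27, 31, …}.
The first of these with x mod 17 = 16 is 67.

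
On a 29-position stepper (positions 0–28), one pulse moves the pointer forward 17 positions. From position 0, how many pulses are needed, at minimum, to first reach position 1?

12

29 = 1·17 + 12
17 = 1·12 + 5
12 = 2·5 + 2
5 = 2·2 + 1
2 = 2·1 + 0
Back-substituting gives 17·12 ≡ 1 (mod 29).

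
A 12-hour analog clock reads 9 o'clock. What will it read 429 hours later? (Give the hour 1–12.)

6

429 = 35·12 + 9, so 429 mod 12 = 9.
9 + 9 → 6 on a 12-hour dial.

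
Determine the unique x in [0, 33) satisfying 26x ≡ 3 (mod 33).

9

The inverse of 26 mod 33 is 14 (since 26·14 = 364 ≡ 1).
Multiplying both sides by 14: x ≡ 14·3 = 42 ≡ 9 (mod 33).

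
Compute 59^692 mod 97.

By repeated squaring mod 97: 59^1≡59, 59^2≡86, 59^4≡24, 59^8≡91, 59^16≡36, 59^32≡35, 59^64≡61, 59^128≡35, 59^256≡61, 59^512≡35.
Since 692 = 4 + 16 + 32 + 128 + 512 in binary, 59^692 ≡ 24·36·35·35·35 ≡ 88 (mod 97).

88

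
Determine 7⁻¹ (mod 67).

7·48 = 336 = 5·67 + 1, so 7⁻¹ ≡ 48 (mod 67).

48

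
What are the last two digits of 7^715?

43

By repeated squaring mod 100: 7^1≡7, 7^2≡49, 7^4≡1, 7^8≡1, 7^16≡1, 7^32≡1, 7^64≡1, 7^128≡1, 7^256≡1, 7^512≡1.
715 = 1 + 2 + 8 + 64 + 128 + 512, so 7^715 ≡ 7·49·1·1·1·1 ≡ 43 (mod 100).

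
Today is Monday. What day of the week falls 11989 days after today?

Saturday

11989 mod 7 = 5 (since 1712·7 = 11984).
Monday + 5 days → Saturday.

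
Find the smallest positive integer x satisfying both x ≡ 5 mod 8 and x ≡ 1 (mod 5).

x ≡ 1 (mod 5) gives x ∈ {1, 6, 11, 16, 21}.
The first of these with x mod 8 = 5 is 21.

21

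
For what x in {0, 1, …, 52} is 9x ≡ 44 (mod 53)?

9⁻¹ ≡ 6 (mod 53) because 9·6 = 54 = 1·53 + 1.
Multiplying both sides by 6: x ≡ 6·44 = 264 ≡ 52 (mod 53).

52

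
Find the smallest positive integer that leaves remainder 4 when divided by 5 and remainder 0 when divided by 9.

9

x ≡ 4 (mod 5) gives x ∈ {4, 9}.
The first of these with x mod 9 = 0 is 9.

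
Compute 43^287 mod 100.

7

Square-and-reduce mod 100: 43^1≡43, 43^2≡49, 43^4≡1, 43^8≡1, 43^16≡1, 43^32≡1, 43^64≡1, 43^128≡1, 43^256≡1.
287 = 1 + 2 + 4 + 8 + 16 + 256, so 43^287 ≡ 43·49·1·1·1·1 ≡ 7 (mod 100).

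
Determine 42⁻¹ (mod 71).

71 = 1·42 + 29
42 = 1·29 + 13
29 = 2·13 + 3
13 = 4·3 + 1
3 = 3·1 + 0
Back-substituting gives 42·22 ≡ 1 (mod 71).

22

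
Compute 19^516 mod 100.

Successive squares of 19 mod 100: 19^1≡19, 19^2≡61, 19^4≡21, 19^8≡41, 19^16≡81, 19^32≡61, 19^64≡21, 19^128≡41, 19^256≡81, 19^512≡61.
516 = 4 + 512, so 19^516 ≡ 21·61 ≡ 81 (mod 100).

81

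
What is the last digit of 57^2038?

Powers of 7 mod 10 repeat with period 4: 7, 9, 3, 1.
2038 leaves remainder 2 on division by 4, so 57^2038 ends in 9.

9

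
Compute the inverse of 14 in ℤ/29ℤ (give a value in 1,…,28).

14·27 = 378 = 13·29 + 1, so 14⁻¹ ≡ 27 (mod 29).

27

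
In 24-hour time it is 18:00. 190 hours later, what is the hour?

16

Dividing 190 by 24 gives quotient 7 and remainder 22.
(18 + 22) mod 24 = 16.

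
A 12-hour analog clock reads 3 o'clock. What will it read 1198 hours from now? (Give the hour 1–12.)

1198 = 99·12 + 10, so 1198 mod 12 = 10.
3 + 10 → 1 on a 12-hour dial.

1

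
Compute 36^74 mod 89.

Successive squares of 36 mod 89: 36^1≡36, 36^2≡50, 36^4≡8, 36^8≡64, 36^16≡2, 36^32≡4, 36^64≡16.
Since 74 = 2 + 8 + 64 in binary, 36^74 ≡ 50·64·16 ≡ 25 (mod 89).

25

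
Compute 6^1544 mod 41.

By repeated squaring mod 41: 6^1≡6, 6^2≡36, 6^4≡25, 6^8≡10, 6^16≡18, 6^32≡37, 6^64≡16, 6^128≡10, 6^256≡18, 6^512≡37, 6^1024≡16.
Since 1544 = 8 + 512 + 1024 in binary, 6^1544 ≡ 10·37·16 ≡ 16 (mod 41).

16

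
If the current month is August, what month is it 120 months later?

120 mod 12 = 0 (since 10·12 = 120).
August + 0 months → August.

August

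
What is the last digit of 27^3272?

The units digit of 27^n cycles with period 4: 7, 9, 3, 1, …
3272 leaves remainder 0 on division by 4, so 27^3272 ends in 1.

1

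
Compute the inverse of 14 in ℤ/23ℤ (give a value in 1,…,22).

23 = 1·14 + 9
14 = 1·9 + 5
9 = 1·5 + 4
5 = 1·4 + 1
4 = 4·1 + 0
Back-substituting gives 14·5 ≡ 1 (mod 23).

5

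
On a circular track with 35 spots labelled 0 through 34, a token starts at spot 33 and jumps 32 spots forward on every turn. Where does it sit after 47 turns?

47·32 = 1504.
1504 = 42·35 + 34, so 1504 mod 35 = 34.
(33 + 34) mod 35 = 32.

32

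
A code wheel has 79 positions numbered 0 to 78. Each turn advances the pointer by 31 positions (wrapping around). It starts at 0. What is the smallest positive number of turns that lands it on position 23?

31⁻¹ ≡ 51 (mod 79) because 31·51 = 1581 = 20·79 + 1.
So x ≡ 51·23 = 1173 ≡ 67 (mod 79).

67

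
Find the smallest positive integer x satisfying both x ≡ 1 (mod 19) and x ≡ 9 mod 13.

191

x ≡ 9 (mod 13) gives x ∈ {9, 22, 35, 48, 61, 74, 87, 100, …}.
The first of these with x mod 19 = 1 is 191.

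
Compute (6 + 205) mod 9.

4

Dividing 205 by 9 gives quotient 22 and remainder 7.
(6 + 7) mod 9 = 4.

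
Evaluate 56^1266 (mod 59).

53

Successive squares of 56 mod 59: 56^1≡56, 56^2≡9, 56^4≡22, 56^8≡12, 56^16≡26, 56^32≡27, 56^64≡21, 56^128≡28, 56^256≡17, 56^512≡53, 56^1024≡36.
1266 = 2 + 16 + 32 + 64 + 128 + 1024, so 56^1266 ≡ 9·26·27·21·28·36 ≡ 53 (mod 59).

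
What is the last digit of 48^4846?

The units digit of 48^n cycles with period 4: 8, 4, 2, 6, …
4846 leaves remainder 2 on division by 4, so 48^4846 ends in 4.

4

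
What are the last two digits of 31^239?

71

By repeated squaring mod 100: 31^1≡31, 31^2≡61, 31^4≡21, 31^8≡41, 31^16≡81, 31^32≡61, 31^64≡21, 31^128≡41.
Since 239 = 1 + 2 + 4 + 8 + 32 + 64 + 128 in binary, 31^239 ≡ 31·61·21·41·61·21·41 ≡ 71 (mod 100).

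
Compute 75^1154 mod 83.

30

Successive squares of 75 mod 83: 75^1≡75, 75^2≡64, 75^4≡29, 75^8≡11, 75^16≡38, 75^32≡33, 75^64≡10, 75^128≡17, 75^256≡40, 75^512≡23, 75^1024≡31.
Since 1154 = 2 + 128 + 1024 in binary, 75^1154 ≡ 64·17·31 ≡ 30 (mod 83).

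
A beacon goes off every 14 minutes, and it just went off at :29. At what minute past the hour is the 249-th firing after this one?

35

249·14 = 3486.
3486 = 58·60 + 6, so 3486 mod 60 = 6.
(29 + 6) mod 60 = 35.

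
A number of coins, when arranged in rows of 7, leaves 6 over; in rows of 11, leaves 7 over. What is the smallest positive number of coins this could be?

62

x ≡ 6 (mod 7) gives x ∈ {6, 13, 20, 27, 34, 41, 48, 55, …}.
The first of these with x mod 11 = 7 is 62.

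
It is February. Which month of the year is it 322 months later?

December

Dividing 322 by 12 gives quotient 26 and remainder 10.
February + 10 months → December.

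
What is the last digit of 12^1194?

Powers of 2 mod 10 repeat with period 4: 2, 4, 8, 6.
1194 leaves remainder 2 on division by 4, so 12^1194 ends in 4.

4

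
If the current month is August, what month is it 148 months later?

December

148 = 12·12 + 4, so 148 mod 12 = 4.
August + 4 months → December.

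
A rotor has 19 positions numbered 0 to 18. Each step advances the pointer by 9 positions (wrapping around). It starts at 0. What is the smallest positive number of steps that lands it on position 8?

The inverse of 9 mod 19 is 17 (since 9·17 = 153 ≡ 1).
So x ≡ 17·8 = 136 ≡ 3 (mod 19).

3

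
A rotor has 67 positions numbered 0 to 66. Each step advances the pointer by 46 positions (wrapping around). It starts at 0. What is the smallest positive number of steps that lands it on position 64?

48

The inverse of 46 mod 67 is 51 (since 46·51 = 2346 ≡ 1).
So x ≡ 51·64 = 3264 ≡ 48 (mod 67).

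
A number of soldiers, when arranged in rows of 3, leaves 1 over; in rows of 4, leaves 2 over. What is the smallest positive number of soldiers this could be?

x ≡ 1 (mod 3) gives x ∈ {1, 4, 7, 10}.
The first of these with x mod 4 = 2 is 10.

10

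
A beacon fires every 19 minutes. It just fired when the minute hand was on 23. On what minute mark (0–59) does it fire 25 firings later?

18

25·19 = 475.
Dividing 475 by 60 gives quotient 7 and remainder 55.
(23 + 55) mod 60 = 18.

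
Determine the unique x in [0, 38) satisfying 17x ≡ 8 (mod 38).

34

17⁻¹ ≡ 9 (mod 38) because 17·9 = 153 = 4·38 + 1.
Multiplying both sides by 9: x ≡ 9·8 = 72 ≡ 34 (mod 38).
Check: 17·34 = 578 = 15·38 + 8.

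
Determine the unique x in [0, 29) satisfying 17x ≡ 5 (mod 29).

2

17⁻¹ ≡ 12 (mod 29) because 17·12 = 204 = 7·29 + 1.
So x ≡ 12·5 = 60 ≡ 2 (mod 29).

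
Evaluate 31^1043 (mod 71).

Square-and-reduce mod 71: 31^1≡31, 31^2≡38, 31^4≡24, 31^8≡8, 31^16≡64, 31^32≡49, 31^64≡58, 31^128≡27, 31^256≡19, 31^512≡6, 31^1024≡36.
1043 = 1 + 2 + 16 + 1024, so 31^1043 ≡ 31·38·64·36 ≡ 66 (mod 71).

66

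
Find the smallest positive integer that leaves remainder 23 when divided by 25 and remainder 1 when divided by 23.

x ≡ 1 (mod 23) gives x ∈ {1, 24, 47, 70, 93, 116, 139, 162, …}.
The first of these with x mod 25 = 23 is 323.

323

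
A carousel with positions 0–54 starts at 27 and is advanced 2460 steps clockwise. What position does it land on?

2460 mod 55 = 40 (since 44·55 = 2420).
(27 + 40) mod 55 = 12.

12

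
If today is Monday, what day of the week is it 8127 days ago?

Monday

8127 mod 7 = 0 (since 1161·7 = 8127).
Monday − 0 days → Monday.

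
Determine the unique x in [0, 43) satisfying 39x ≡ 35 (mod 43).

The inverse of 39 mod 43 is 32 (since 39·32 = 1248 ≡ 1).
So x ≡ 32·35 = 1120 ≡ 2 (mod 43).

2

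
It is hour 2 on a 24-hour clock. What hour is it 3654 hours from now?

Dividing 3654 by 24 gives quotient 152 and remainder 6.
(2 + 6) mod 24 = 8.

8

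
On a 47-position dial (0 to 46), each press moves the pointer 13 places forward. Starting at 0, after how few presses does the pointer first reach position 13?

1

The inverse of 13 mod 47 is 29 (since 13·29 = 377 ≡ 1).
So x ≡ 29·13 = 377 ≡ 1 (mod 47).
Check: 13·1 = 13 = 0·47 + 13.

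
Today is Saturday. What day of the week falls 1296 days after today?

Sunday

Dividing 1296 by 7 gives quotient 185 and remainder 1.
Saturday + 1 day → Sunday.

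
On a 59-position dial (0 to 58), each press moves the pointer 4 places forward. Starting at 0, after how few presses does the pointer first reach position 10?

32

4⁻¹ ≡ 15 (mod 59) because 4·15 = 60 = 1·59 + 1.
So x ≡ 15·10 = 150 ≡ 32 (mod 59).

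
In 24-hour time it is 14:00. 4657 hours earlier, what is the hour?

13

4657 − 194·24 = 1, so 4657 ≡ 1 (mod 24).
(14 − 1) mod 24 = 13.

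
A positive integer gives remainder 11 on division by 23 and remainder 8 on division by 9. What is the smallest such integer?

80

x ≡ 8 (mod 9) gives x ∈ {8, 17, 26, 35, 44, 53, 62, 71, …}.
The first of these with x mod 23 = 11 is 80.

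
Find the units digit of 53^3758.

9

Last digits of 3^n: 3, 9, 7, 1 (period 4).
3758 leaves remainder 2 on division by 4, so 53^3758 ends in 9.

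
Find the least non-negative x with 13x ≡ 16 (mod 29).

28

13⁻¹ ≡ 9 (mod 29) because 13·9 = 117 = 4·29 + 1.
Multiplying both sides by 9: x ≡ 9·16 = 144 ≡ 28 (mod 29).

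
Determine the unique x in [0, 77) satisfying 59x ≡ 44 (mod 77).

The inverse of 59 mod 77 is 47 (since 59·47 = 2773 ≡ 1).
So x ≡ 47·44 = 2068 ≡ 66 (mod 77).

66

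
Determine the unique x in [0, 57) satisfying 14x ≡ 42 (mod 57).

3

The inverse of 14 mod 57 is 53 (since 14·53 = 742 ≡ 1).
Multiplying both sides by 53: x ≡ 53·42 = 2226 ≡ 3 (mod 57).
Check: 14·3 = 42 = 0·57 + 42.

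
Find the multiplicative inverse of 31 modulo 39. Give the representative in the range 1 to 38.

34

39 = 1·31 + 8
31 = 3·8 + 7
8 = 1·7 + 1
7 = 7·1 + 0
Back-substituting gives 31·34 ≡ 1 (mod 39).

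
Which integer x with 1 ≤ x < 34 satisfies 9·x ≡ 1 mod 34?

9·19 = 171 = 5·34 + 1, so 9⁻¹ ≡ 19 (mod 34).

19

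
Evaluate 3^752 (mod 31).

9

By repeated squaring mod 31: 3^1≡3, 3^2≡9, 3^4≡19, 3^8≡20, 3^16≡28, 3^32≡9, 3^64≡19, 3^128≡20, 3^256≡28, 3^512≡9.
752 = 16 + 32 + 64 + 128 + 512, so 3^752 ≡ 28·9·19·20·9 ≡ 9 (mod 31).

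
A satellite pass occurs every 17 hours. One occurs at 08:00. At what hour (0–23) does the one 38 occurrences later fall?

6

38·17 = 646.
646 − 26·24 = 22, so 646 ≡ 22 (mod 24).
(8 + 22) mod 24 = 6.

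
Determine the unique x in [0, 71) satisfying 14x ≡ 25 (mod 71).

The inverse of 14 mod 71 is 66 (since 14·66 = 924 ≡ 1).
So x ≡ 66·25 = 1650 ≡ 17 (mod 71).
Check: 14·17 = 238 = 3·71 + 25.

17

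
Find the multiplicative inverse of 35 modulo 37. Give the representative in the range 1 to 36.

37 = 1·35 + 2
35 = 17·2 + 1
2 = 2·1 + 0
Back-substituting gives 35·18 ≡ 1 (mod 37).

18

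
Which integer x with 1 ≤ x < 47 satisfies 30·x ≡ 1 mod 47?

30·11 = 330 = 7·47 + 1, so 30⁻¹ ≡ 11 (mod 47).

11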